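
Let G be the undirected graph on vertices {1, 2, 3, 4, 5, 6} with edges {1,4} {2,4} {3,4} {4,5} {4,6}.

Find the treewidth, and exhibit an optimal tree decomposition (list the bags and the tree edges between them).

Every bag has size at most 2, so the width is 2 − 1 = 1 and tw(G) ≤ 1. Since G has at least one edge (e.g. 3–4), it is not an edgeless graph, so tw(G) ≥ 1. Hence tw(G) = 1 exactly.

Treewidth 1.
Bags: B1 = {3, 4}  B2 = {1, 4}  B3 = {4, 6}  B4 = {4, 5}  B5 = {2, 4}
Tree: B1–B2, B2–B3, B3–B4, B4–B5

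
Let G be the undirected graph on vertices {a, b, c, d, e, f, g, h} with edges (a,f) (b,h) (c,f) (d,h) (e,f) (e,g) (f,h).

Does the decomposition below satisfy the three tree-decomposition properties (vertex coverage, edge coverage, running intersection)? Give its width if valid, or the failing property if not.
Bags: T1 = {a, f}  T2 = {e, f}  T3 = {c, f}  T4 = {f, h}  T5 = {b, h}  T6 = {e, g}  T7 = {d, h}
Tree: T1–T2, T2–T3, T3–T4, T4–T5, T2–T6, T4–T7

Yes; width 1.

Every vertex of G appears in some bag (union = {a, b, c, d, e, f, g, h}); every edge is covered by a bag; and for each vertex v the set of bags containing v is connected in the bag tree. The decomposition is therefore valid. The largest bag has 2 vertices, so the width is 1.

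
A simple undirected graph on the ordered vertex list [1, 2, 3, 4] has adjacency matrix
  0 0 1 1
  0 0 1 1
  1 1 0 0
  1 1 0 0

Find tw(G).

A width-2 tree decomposition is:
Bags: B1 = {2, 3, 4}  B2 = {1, 3, 4}
Tree: B1–B2
Each bag holds 3 vertices, so the decomposition has width 2, which upper-bounds the treewidth. The edges 3–2–4–1–3 form a cycle, so G is not a tree and its treewidth is at least 2. Hence tw(G) = 2 exactly.

2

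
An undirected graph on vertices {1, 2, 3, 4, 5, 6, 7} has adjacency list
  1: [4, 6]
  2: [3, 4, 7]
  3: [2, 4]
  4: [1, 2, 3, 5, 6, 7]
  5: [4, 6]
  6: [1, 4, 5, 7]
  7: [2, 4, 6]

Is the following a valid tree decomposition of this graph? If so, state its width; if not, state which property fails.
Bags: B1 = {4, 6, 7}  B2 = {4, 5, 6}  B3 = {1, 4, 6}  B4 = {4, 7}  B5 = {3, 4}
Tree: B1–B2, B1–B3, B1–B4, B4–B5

A tree decomposition must satisfy three properties: every vertex lies in some bag; for every edge, both endpoints lie together in some bag; and for every vertex, the bags containing it form a connected subtree. Here vertex 2 appears in no bag, so the decomposition is invalid.

No — vertex 2 appears in no bag.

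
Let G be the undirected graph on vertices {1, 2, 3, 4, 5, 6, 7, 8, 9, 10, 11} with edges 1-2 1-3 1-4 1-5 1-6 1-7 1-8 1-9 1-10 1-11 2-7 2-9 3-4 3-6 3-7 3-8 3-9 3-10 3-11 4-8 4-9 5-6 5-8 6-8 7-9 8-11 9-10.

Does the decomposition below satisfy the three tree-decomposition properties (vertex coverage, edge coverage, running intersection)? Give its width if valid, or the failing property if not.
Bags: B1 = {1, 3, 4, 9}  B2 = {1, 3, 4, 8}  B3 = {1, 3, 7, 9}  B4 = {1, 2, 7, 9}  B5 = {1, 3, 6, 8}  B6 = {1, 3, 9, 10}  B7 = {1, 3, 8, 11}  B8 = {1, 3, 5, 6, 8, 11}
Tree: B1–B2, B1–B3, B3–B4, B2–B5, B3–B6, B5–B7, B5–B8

A tree decomposition must satisfy three properties: every vertex lies in some bag; for every edge, both endpoints lie together in some bag; and for every vertex, the bags containing it form a connected subtree. Here bags containing vertex 11 are not connected in the tree, so the decomposition is invalid.

No — bags containing vertex 11 are not connected in the tree.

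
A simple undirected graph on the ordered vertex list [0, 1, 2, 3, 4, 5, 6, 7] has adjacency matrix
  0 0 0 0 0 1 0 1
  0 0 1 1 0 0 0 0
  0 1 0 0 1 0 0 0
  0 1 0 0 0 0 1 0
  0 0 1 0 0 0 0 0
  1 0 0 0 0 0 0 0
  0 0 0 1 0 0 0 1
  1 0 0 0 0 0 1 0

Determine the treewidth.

A width-1 tree decomposition is:
Bags: B1 = {2, 4}  B2 = {1, 2}  B3 = {1, 3}  B4 = {3, 6}  B5 = {6, 7}  B6 = {0, 7}  B7 = {0, 5}
Tree: B1–B2, B2–B3, B3–B4, B4–B5, B5–B6, B6–B7
Each bag holds 2 vertices, so the decomposition has width 1, which upper-bounds the treewidth. Since G has at least one edge (e.g. 4–2), it is not an edgeless graph, so tw(G) ≥ 1. Combining the bounds, tw(G) = 1.

1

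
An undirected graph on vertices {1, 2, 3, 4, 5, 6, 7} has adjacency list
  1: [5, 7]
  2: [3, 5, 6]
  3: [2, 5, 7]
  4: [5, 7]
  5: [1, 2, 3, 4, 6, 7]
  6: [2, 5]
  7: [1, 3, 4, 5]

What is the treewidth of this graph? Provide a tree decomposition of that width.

Every bag has size at most 3, so the width is 3 − 1 = 2 and tw(G) ≤ 2. On the other hand G contains the 3-clique {2, 3, 5}. A clique must lie in a single bag of any decomposition, so no decomposition can have width below 2. The upper and lower bounds meet at 2, so that is the treewidth.

Treewidth 2.
One optimal decomposition is:
Bags: B1 = {3, 5, 7}  B2 = {1, 5, 7}  B3 = {4, 5, 7}  B4 = {2, 3, 5}  B5 = {2, 5, 6}
Tree: B1–B2, B1–B3, B1–B4, B4–B5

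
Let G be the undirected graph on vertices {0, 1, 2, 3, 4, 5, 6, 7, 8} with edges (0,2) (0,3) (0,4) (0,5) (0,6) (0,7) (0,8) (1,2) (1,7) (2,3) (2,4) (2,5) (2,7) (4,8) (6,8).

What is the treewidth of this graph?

2

A width-2 tree decomposition is:
Bags: B1 = {0, 2, 5}  B2 = {0, 2, 4}  B3 = {0, 2, 7}  B4 = {0, 4, 8}  B5 = {0, 2, 3}  B6 = {1, 2, 7}  B7 = {0, 6, 8}
Tree: B1–B2, B1–B3, B2–B4, B2–B5, B3–B6, B4–B7
The largest bag has 3 vertices, giving width 2; this decomposition certifies tw(G) ≤ 2. For the lower bound, the 3 vertices {0, 4, 8} are pairwise adjacent, and any tree decomposition puts a clique entirely inside one bag — forcing width ≥ 2. Hence tw(G) = 2 exactly.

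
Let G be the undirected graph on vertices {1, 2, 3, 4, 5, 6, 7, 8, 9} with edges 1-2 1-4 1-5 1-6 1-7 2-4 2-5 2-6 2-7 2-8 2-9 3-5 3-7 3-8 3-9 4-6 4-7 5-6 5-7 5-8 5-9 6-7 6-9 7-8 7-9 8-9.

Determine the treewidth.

4

A width-4 tree decomposition is:
Bags: B1 = {2, 5, 7, 8, 9}  B2 = {2, 5, 6, 7, 9}  B3 = {1, 2, 5, 6, 7}  B4 = {3, 5, 7, 8, 9}  B5 = {1, 2, 4, 6, 7}
Tree: B1–B2, B2–B3, B1–B4, B3–B5
Every bag has size at most 5, so the width is 5 − 1 = 4 and tw(G) ≤ 4. For the lower bound, the 5 vertices {1, 2, 4, 6, 7} are pairwise adjacent, and any tree decomposition puts a clique entirely inside one bag — forcing width ≥ 4. Therefore the treewidth is 4.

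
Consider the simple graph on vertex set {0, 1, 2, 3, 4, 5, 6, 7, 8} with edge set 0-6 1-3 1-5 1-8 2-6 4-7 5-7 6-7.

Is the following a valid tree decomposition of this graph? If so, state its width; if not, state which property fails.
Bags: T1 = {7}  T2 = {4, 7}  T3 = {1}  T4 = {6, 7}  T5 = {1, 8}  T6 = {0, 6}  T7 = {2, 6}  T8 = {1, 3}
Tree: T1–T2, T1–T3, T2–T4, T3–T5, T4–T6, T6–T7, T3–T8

A tree decomposition must satisfy three properties: every vertex lies in some bag; for every edge, both endpoints lie together in some bag; and for every vertex, the bags containing it form a connected subtree. Here vertex 5 appears in no bag, so the decomposition is invalid.

No — vertex 5 appears in no bag.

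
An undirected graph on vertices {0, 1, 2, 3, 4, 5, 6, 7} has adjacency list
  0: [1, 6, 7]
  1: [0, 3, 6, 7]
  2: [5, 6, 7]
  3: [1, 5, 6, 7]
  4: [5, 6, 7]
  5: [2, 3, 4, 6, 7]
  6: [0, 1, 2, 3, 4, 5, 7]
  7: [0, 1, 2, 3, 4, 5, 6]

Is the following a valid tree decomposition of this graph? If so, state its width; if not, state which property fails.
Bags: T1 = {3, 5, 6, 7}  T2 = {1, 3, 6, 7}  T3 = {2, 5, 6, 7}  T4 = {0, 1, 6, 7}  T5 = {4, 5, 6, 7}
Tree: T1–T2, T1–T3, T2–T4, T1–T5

Yes; width 3.

Every vertex of G appears in some bag (union = {0, 1, 2, 3, 4, 5, 6, 7}); every edge is covered by a bag; and for each vertex v the set of bags containing v is connected in the bag tree. The decomposition is therefore valid. The largest bag has 4 vertices, so the width is 3.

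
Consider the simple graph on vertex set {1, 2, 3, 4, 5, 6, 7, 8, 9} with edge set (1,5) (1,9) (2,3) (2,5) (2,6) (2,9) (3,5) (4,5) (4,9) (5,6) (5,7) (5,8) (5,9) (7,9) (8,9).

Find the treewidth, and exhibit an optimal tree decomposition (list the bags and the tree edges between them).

Treewidth 2.
One optimal decomposition is:
Bags: B1 = {2, 3, 5}  B2 = {2, 5, 6}  B3 = {2, 5, 9}  B4 = {4, 5, 9}  B5 = {5, 8, 9}  B6 = {1, 5, 9}  B7 = {5, 7, 9}
Tree: B1–B2, B2–B3, B3–B4, B4–B5, B3–B6, B4–B7

The largest bag has 3 vertices, giving width 2; this decomposition certifies tw(G) ≤ 2. Conversely, {1, 5, 9} is a clique of size 3, and the vertices of any clique must share a bag in every tree decomposition; so some bag has ≥ 3 vertices and tw(G) ≥ 2. Therefore the treewidth is 2.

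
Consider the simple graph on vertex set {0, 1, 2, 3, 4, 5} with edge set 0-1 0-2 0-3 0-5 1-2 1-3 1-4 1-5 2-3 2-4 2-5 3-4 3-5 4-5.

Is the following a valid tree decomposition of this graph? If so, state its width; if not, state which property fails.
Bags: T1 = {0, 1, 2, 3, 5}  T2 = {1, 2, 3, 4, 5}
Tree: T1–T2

Checking the three conditions: (i) the bags cover all of {0, 1, 2, 3, 4, 5}; (ii) for each edge, some bag contains both endpoints; (iii) the bags containing any fixed vertex form a subtree. All hold, so the decomposition is valid with width 5 − 1 = 4.

Yes; width 4.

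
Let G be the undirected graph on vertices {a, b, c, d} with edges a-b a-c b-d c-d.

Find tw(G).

A width-2 tree decomposition is:
Bags: B1 = {a, b, d}  B2 = {a, c, d}
Tree: B1–B2
Each bag holds 3 vertices, so the decomposition has width 2, which upper-bounds the treewidth. Since d–b–a–c–d is a cycle in G, G is not acyclic. Forests are exactly the graphs of treewidth ≤ 1, so tw(G) ≥ 2. Combining the bounds, tw(G) = 2.

2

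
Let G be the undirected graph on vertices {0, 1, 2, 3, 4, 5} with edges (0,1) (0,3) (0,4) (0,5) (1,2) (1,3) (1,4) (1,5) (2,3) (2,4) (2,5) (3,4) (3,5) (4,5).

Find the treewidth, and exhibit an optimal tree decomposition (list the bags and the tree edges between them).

Every bag has size at most 5, so the width is 5 − 1 = 4 and tw(G) ≤ 4. Conversely, {0, 1, 3, 4, 5} is a clique of size 5, and the vertices of any clique must share a bag in every tree decomposition; so some bag has ≥ 5 vertices and tw(G) ≥ 4. Combining the bounds, tw(G) = 4.

Treewidth 4.
One optimal decomposition is:
Bags: B1 = {0, 1, 3, 4, 5}  B2 = {1, 2, 3, 4, 5}
Tree: B1–B2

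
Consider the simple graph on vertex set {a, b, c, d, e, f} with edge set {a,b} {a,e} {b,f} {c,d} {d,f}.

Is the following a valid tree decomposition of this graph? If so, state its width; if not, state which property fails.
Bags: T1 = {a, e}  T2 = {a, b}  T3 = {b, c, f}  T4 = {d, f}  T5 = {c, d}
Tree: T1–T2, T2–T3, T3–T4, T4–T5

A tree decomposition must satisfy three properties: every vertex lies in some bag; for every edge, both endpoints lie together in some bag; and for every vertex, the bags containing it form a connected subtree. Here bags containing vertex c are not connected in the tree, so the decomposition is invalid.

No — bags containing vertex c are not connected in the tree.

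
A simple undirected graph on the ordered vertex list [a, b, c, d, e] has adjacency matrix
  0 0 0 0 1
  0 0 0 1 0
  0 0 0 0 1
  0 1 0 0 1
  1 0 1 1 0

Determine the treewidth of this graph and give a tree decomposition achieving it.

Treewidth 1.
Bags: B1 = {d, e}  B2 = {b, d}  B3 = {a, e}  B4 = {c, e}
Tree: B1–B2, B1–B3, B1–B4

The largest bag has 2 vertices, giving width 1; this decomposition certifies tw(G) ≤ 1. Since G has at least one edge (e.g. d–e), it is not an edgeless graph, so tw(G) ≥ 1. Hence tw(G) = 1 exactly.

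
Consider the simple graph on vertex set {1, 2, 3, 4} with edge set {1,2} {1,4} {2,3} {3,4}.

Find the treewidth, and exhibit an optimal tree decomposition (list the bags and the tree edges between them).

Each bag holds 3 vertices, so the decomposition has width 2, which upper-bounds the treewidth. For the lower bound, G contains the cycle 4–1–2–3–4, so G is not a forest; only forests have treewidth ≤ 1, hence tw(G) ≥ 2. The upper and lower bounds meet at 2, so that is the treewidth.

Treewidth 2.
One such decomposition:
Bags: B1 = {1, 2, 4}  B2 = {2, 3, 4}
Tree: B1–B2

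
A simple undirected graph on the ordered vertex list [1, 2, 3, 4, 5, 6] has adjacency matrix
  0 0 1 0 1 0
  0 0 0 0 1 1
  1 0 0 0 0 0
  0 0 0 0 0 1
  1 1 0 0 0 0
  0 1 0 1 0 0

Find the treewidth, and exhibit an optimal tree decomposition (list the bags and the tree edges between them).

Every bag has size at most 2, so the width is 2 − 1 = 1 and tw(G) ≤ 1. Any graph with an edge has treewidth ≥ 1, and G has the edge 4–6. Therefore the treewidth is 1.

Treewidth 1.
Bags: B1 = {4, 6}  B2 = {2, 6}  B3 = {2, 5}  B4 = {1, 5}  B5 = {1, 3}
Tree: B1–B2, B2–B3, B3–B4, B4–B5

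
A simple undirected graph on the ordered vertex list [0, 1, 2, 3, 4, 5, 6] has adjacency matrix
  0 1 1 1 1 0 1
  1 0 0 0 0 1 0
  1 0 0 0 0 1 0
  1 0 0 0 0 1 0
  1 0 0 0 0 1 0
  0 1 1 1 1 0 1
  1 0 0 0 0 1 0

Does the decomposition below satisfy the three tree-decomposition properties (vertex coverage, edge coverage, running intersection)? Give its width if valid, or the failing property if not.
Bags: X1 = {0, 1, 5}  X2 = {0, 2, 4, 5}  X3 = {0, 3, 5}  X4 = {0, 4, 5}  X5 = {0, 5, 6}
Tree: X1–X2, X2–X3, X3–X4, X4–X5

A tree decomposition must satisfy three properties: every vertex lies in some bag; for every edge, both endpoints lie together in some bag; and for every vertex, the bags containing it form a connected subtree. Here bags containing vertex 4 are not connected in the tree, so the decomposition is invalid.

No — bags containing vertex 4 are not connected in the tree.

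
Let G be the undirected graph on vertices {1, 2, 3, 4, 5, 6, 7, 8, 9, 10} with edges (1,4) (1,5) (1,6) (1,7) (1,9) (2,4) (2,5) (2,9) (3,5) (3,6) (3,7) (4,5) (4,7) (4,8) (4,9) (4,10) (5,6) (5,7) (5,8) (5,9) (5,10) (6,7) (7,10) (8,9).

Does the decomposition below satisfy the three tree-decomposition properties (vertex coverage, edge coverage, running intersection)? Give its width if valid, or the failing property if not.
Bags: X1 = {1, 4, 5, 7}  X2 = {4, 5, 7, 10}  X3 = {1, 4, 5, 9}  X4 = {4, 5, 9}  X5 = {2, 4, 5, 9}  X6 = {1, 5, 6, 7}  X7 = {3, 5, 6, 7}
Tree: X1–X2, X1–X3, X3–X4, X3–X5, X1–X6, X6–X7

No — vertex 8 appears in no bag.

A tree decomposition must satisfy three properties: every vertex lies in some bag; for every edge, both endpoints lie together in some bag; and for every vertex, the bags containing it form a connected subtree. Here vertex 8 appears in no bag, so the decomposition is invalid.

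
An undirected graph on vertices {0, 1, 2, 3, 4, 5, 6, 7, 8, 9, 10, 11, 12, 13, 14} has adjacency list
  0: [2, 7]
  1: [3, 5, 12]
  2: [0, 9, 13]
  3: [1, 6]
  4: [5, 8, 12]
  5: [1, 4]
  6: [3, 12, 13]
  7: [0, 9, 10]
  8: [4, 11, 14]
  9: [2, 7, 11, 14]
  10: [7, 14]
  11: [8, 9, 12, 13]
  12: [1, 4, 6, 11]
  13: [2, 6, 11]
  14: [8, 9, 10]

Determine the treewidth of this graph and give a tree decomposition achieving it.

Treewidth 3.
One optimal decomposition is:
Bags: B1 = {1, 3, 5, 6}  B2 = {1, 5, 6, 12}  B3 = {4, 5, 6, 12}  B4 = {4, 6, 12, 13}  B5 = {4, 11, 12, 13}  B6 = {4, 8, 11, 13}  B7 = {2, 8, 11, 13}  B8 = {2, 8, 9, 11}  B9 = {2, 8, 9, 14}  B10 = {0, 2, 9, 14}  B11 = {0, 7, 9, 14}  B12 = {0, 7, 10, 14}
Tree: B1–B2, B2–B3, B3–B4, B4–B5, B5–B6, B6–B7, B7–B8, B8–B9, B9–B10, B10–B11, B11–B12

The largest bag has 4 vertices, giving width 3; this decomposition certifies tw(G) ≤ 3. For the lower bound: the 4 vertex sets {1,3,5}, {6}, {12}, {4,8,11,13} are disjoint, each induces a connected subgraph, and every pair is joined by at least one edge of G. Contracting each set to a single vertex therefore yields K_{4} as a minor, and since treewidth is minor-monotone, tw(G) ≥ tw(K_{4}) = 3. The upper and lower bounds meet at 3, so that is the treewidth.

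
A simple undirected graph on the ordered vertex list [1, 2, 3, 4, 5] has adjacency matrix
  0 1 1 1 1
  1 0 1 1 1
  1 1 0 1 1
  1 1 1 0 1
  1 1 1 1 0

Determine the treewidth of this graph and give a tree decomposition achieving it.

Treewidth 4.
One such decomposition:
Bags: B1 = {1, 2, 3, 4, 5}
Tree: (single bag)

With just one bag of size 5, the width is 5 − 1 = 4, so tw(G) ≤ 4. For the lower bound, the 5 vertices {1, 2, 3, 4, 5} are pairwise adjacent, and any tree decomposition puts a clique entirely inside one bag — forcing width ≥ 4. The upper and lower bounds meet at 4, so that is the treewidth.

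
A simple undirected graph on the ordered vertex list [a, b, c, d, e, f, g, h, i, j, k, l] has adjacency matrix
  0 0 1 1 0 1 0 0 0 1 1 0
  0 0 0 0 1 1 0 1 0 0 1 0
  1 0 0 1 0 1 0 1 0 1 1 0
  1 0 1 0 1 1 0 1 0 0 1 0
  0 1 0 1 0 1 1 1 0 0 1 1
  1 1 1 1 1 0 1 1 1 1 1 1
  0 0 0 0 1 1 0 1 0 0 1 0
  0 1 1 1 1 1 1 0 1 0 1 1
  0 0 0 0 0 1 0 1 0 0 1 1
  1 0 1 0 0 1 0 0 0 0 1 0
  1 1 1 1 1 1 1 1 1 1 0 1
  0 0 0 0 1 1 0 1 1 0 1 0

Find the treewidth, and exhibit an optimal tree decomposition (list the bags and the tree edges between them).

Treewidth 4.
One optimal decomposition is:
Bags: B1 = {e, f, h, k, l}  B2 = {d, e, f, h, k}  B3 = {c, d, f, h, k}  B4 = {e, f, g, h, k}  B5 = {f, h, i, k, l}  B6 = {a, c, d, f, k}  B7 = {a, c, f, j, k}  B8 = {b, e, f, h, k}
Tree: B1–B2, B2–B3, B2–B4, B1–B5, B3–B6, B6–B7, B2–B8

Each bag holds 5 vertices, so the decomposition has width 4, which upper-bounds the treewidth. For the lower bound, the 5 vertices {a, c, f, j, k} are pairwise adjacent, and any tree decomposition puts a clique entirely inside one bag — forcing width ≥ 4. Hence tw(G) = 4 exactly.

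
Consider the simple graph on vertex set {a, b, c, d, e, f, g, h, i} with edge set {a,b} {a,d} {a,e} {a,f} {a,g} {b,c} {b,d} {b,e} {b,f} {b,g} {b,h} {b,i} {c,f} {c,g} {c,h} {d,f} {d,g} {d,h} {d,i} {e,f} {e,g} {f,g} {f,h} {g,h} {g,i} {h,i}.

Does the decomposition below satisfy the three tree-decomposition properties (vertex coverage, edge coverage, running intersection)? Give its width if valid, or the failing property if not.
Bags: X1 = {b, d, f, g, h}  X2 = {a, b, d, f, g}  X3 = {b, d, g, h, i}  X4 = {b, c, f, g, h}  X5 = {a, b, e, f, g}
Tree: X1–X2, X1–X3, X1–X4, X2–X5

Vertex coverage: the bags together contain {a, b, c, d, e, f, g, h, i}, the full vertex set. Edge coverage: each edge of G has both endpoints in at least one bag. Running intersection: for every vertex, the bags containing it form a connected subtree. All three properties hold, so this is a valid tree decomposition of width max|bag| − 1 = 4, and hence tw(G) ≤ 4.

Yes; width 4.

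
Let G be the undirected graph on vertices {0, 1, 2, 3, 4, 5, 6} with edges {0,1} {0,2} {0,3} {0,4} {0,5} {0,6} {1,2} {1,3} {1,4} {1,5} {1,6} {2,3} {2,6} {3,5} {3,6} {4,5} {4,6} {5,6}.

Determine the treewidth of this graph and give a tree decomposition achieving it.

Each bag holds 5 vertices, so the decomposition has width 4, which upper-bounds the treewidth. Conversely, {0, 1, 2, 3, 6} is a clique of size 5, and the vertices of any clique must share a bag in every tree decomposition; so some bag has ≥ 5 vertices and tw(G) ≥ 4. Combining the bounds, tw(G) = 4.

Treewidth 4.
Bags: B1 = {0, 1, 3, 5, 6}  B2 = {0, 1, 2, 3, 6}  B3 = {0, 1, 4, 5, 6}
Tree: B1–B2, B1–B3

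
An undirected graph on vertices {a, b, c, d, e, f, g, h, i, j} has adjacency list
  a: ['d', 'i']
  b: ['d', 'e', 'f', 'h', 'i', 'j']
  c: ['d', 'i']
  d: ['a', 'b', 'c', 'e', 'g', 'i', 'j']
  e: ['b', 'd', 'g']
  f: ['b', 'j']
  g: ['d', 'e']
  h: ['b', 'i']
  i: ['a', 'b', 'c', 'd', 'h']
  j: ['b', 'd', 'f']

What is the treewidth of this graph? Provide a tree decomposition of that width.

Every bag has size at most 3, so the width is 3 − 1 = 2 and tw(G) ≤ 2. For the lower bound, the 3 vertices {d, e, g} are pairwise adjacent, and any tree decomposition puts a clique entirely inside one bag — forcing width ≥ 2. Combining the bounds, tw(G) = 2.

Treewidth 2.
Bags: B1 = {b, d, i}  B2 = {b, d, j}  B3 = {b, f, j}  B4 = {a, d, i}  B5 = {b, d, e}  B6 = {c, d, i}  B7 = {d, e, g}  B8 = {b, h, i}
Tree: B1–B2, B2–B3, B1–B4, B1–B5, B4–B6, B5–B7, B1–B8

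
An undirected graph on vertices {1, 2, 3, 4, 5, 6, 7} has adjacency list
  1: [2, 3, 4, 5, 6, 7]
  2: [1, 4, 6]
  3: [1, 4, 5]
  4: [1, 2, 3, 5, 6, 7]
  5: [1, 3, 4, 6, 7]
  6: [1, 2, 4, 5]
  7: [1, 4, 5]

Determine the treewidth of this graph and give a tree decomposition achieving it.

Treewidth 3.
Bags: B1 = {1, 3, 4, 5}  B2 = {1, 4, 5, 6}  B3 = {1, 4, 5, 7}  B4 = {1, 2, 4, 6}
Tree: B1–B2, B2–B3, B2–B4

Each bag holds 4 vertices, so the decomposition has width 3, which upper-bounds the treewidth. For the lower bound, the 4 vertices {1, 2, 4, 6} are pairwise adjacent, and any tree decomposition puts a clique entirely inside one bag — forcing width ≥ 3. Therefore the treewidth is 3.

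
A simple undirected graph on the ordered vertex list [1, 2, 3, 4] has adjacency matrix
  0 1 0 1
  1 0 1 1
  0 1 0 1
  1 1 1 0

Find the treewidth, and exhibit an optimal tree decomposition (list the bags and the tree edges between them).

Treewidth 2.
One optimal decomposition is:
Bags: B1 = {2, 3, 4}  B2 = {1, 2, 4}
Tree: B1–B2

The largest bag has 3 vertices, giving width 2; this decomposition certifies tw(G) ≤ 2. On the other hand G contains the 3-clique {1, 2, 4}. A clique must lie in a single bag of any decomposition, so no decomposition can have width below 2. Hence tw(G) = 2 exactly.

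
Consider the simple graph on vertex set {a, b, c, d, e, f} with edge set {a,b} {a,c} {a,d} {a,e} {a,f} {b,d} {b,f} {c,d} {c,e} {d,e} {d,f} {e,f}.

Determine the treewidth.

3

A width-3 tree decomposition is:
Bags: B1 = {a, d, e, f}  B2 = {a, c, d, e}  B3 = {a, b, d, f}
Tree: B1–B2, B1–B3
Every bag has size at most 4, so the width is 4 − 1 = 3 and tw(G) ≤ 3. For the lower bound, the 4 vertices {a, c, d, e} are pairwise adjacent, and any tree decomposition puts a clique entirely inside one bag — forcing width ≥ 3. Hence tw(G) = 3 exactly.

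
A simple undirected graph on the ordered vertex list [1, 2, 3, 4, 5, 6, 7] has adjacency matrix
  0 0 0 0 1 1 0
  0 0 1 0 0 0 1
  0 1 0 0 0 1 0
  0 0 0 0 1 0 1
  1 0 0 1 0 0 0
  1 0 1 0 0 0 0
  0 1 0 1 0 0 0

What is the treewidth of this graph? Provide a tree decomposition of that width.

The largest bag has 3 vertices, giving width 2; this decomposition certifies tw(G) ≤ 2. The edges 4–5–1–6–3–2–7–4 form a cycle, so G is not a tree and its treewidth is at least 2. Combining the bounds, tw(G) = 2.

Treewidth 2.
One such decomposition:
Bags: B1 = {1, 4, 5}  B2 = {1, 4, 6}  B3 = {3, 4, 6}  B4 = {2, 3, 4}  B5 = {2, 4, 7}
Tree: B1–B2, B2–B3, B3–B4, B4–B5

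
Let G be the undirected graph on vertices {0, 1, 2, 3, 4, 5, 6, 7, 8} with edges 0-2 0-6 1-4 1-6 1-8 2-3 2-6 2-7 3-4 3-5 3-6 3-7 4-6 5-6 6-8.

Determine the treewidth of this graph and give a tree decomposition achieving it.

Treewidth 2.
Bags: B1 = {1, 4, 6}  B2 = {3, 4, 6}  B3 = {3, 5, 6}  B4 = {2, 3, 6}  B5 = {2, 3, 7}  B6 = {0, 2, 6}  B7 = {1, 6, 8}
Tree: B1–B2, B2–B3, B3–B4, B4–B5, B4–B6, B1–B7

Each bag holds 3 vertices, so the decomposition has width 2, which upper-bounds the treewidth. For the lower bound, the 3 vertices {0, 2, 6} are pairwise adjacent, and any tree decomposition puts a clique entirely inside one bag — forcing width ≥ 2. Hence tw(G) = 2 exactly.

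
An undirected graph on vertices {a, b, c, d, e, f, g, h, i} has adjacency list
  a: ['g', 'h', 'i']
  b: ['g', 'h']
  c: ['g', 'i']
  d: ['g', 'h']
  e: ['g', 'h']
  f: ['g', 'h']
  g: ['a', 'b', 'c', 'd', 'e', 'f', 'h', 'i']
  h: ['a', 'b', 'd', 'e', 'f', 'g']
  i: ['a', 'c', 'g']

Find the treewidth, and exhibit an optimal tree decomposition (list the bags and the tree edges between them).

Treewidth 2.
One optimal decomposition is:
Bags: B1 = {d, g, h}  B2 = {b, g, h}  B3 = {a, g, h}  B4 = {f, g, h}  B5 = {e, g, h}  B6 = {a, g, i}  B7 = {c, g, i}
Tree: B1–B2, B1–B3, B3–B4, B3–B5, B3–B6, B6–B7

Every bag has size at most 3, so the width is 3 − 1 = 2 and tw(G) ≤ 2. Conversely, {d, g, h} is a clique of size 3, and the vertices of any clique must share a bag in every tree decomposition; so some bag has ≥ 3 vertices and tw(G) ≥ 2. Combining the bounds, tw(G) = 2.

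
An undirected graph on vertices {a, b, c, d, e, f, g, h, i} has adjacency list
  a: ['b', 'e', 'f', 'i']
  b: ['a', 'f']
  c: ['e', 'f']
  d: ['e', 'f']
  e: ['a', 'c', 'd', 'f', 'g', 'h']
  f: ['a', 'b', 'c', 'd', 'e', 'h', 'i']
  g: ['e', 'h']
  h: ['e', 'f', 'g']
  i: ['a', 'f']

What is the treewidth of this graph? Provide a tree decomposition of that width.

The largest bag has 3 vertices, giving width 2; this decomposition certifies tw(G) ≤ 2. For the lower bound, the 3 vertices {e, g, h} are pairwise adjacent, and any tree decomposition puts a clique entirely inside one bag — forcing width ≥ 2. Combining the bounds, tw(G) = 2.

Treewidth 2.
One optimal decomposition is:
Bags: B1 = {a, e, f}  B2 = {e, f, h}  B3 = {c, e, f}  B4 = {e, g, h}  B5 = {d, e, f}  B6 = {a, f, i}  B7 = {a, b, f}
Tree: B1–B2, B1–B3, B2–B4, B1–B5, B1–B6, B6–B7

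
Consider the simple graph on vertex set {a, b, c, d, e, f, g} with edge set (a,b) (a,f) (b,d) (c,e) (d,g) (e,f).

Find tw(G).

1

A width-1 tree decomposition is:
Bags: B1 = {d, g}  B2 = {b, d}  B3 = {a, b}  B4 = {a, f}  B5 = {e, f}  B6 = {c, e}
Tree: B1–B2, B2–B3, B3–B4, B4–B5, B5–B6
Each bag holds 2 vertices, so the decomposition has width 1, which upper-bounds the treewidth. Since G has at least one edge (e.g. g–d), it is not an edgeless graph, so tw(G) ≥ 1. The upper and lower bounds meet at 1, so that is the treewidth.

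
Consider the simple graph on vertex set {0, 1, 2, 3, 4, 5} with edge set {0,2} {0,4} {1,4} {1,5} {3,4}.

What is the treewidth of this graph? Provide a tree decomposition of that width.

Treewidth 1.
One optimal decomposition is:
Bags: B1 = {1, 5}  B2 = {1, 4}  B3 = {0, 4}  B4 = {3, 4}  B5 = {0, 2}
Tree: B1–B2, B2–B3, B2–B4, B3–B5

Every bag has size at most 2, so the width is 2 − 1 = 1 and tw(G) ≤ 1. Any graph with an edge has treewidth ≥ 1, and G has the edge 5–1. The upper and lower bounds meet at 1, so that is the treewidth.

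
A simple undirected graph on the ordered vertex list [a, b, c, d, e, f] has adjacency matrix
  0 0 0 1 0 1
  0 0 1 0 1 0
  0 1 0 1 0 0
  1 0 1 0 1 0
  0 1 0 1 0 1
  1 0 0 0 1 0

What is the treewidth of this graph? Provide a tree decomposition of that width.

Each bag holds 3 vertices, so the decomposition has width 2, which upper-bounds the treewidth. The edges f–a–d–e–f form a cycle, so G is not a tree and its treewidth is at least 2. Hence tw(G) = 2 exactly.

Treewidth 2.
Bags: B1 = {a, e, f}  B2 = {a, d, e}  B3 = {b, d, e}  B4 = {b, c, d}
Tree: B1–B2, B2–B3, B3–B4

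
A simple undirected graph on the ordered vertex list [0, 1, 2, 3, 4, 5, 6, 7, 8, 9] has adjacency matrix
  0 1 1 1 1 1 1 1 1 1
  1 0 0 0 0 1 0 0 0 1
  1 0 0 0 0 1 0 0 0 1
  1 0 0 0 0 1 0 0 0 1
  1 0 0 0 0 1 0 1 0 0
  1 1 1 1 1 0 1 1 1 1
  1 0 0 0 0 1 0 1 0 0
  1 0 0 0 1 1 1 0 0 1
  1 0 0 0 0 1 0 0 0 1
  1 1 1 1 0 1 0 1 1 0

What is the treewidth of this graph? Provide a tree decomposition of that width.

Treewidth 3.
One optimal decomposition is:
Bags: B1 = {0, 5, 7, 9}  B2 = {0, 5, 8, 9}  B3 = {0, 1, 5, 9}  B4 = {0, 3, 5, 9}  B5 = {0, 4, 5, 7}  B6 = {0, 2, 5, 9}  B7 = {0, 5, 6, 7}
Tree: B1–B2, B2–B3, B3–B4, B1–B5, B1–B6, B1–B7

Each bag holds 4 vertices, so the decomposition has width 3, which upper-bounds the treewidth. On the other hand G contains the 4-clique {0, 1, 5, 9}. A clique must lie in a single bag of any decomposition, so no decomposition can have width below 3. Hence tw(G) = 3 exactly.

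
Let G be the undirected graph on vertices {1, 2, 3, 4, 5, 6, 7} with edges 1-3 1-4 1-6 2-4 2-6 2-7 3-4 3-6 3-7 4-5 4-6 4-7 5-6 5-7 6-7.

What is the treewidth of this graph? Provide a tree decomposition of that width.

Treewidth 3.
Bags: B1 = {1, 3, 4, 6}  B2 = {3, 4, 6, 7}  B3 = {2, 4, 6, 7}  B4 = {4, 5, 6, 7}
Tree: B1–B2, B2–B3, B3–B4

Each bag holds 4 vertices, so the decomposition has width 3, which upper-bounds the treewidth. On the other hand G contains the 4-clique {1, 3, 4, 6}. A clique must lie in a single bag of any decomposition, so no decomposition can have width below 3. Combining the bounds, tw(G) = 3.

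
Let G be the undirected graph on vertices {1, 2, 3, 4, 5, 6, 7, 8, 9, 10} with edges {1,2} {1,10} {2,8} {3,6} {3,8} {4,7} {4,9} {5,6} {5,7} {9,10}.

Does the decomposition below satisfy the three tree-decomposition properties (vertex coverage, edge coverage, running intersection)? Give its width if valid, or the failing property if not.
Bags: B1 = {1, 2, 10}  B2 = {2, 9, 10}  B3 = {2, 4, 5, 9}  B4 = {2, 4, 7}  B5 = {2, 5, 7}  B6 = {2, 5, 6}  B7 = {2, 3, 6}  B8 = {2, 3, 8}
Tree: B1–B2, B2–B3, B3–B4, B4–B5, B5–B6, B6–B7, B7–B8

A tree decomposition must satisfy three properties: every vertex lies in some bag; for every edge, both endpoints lie together in some bag; and for every vertex, the bags containing it form a connected subtree. Here bags containing vertex 5 are not connected in the tree, so the decomposition is invalid.

No — bags containing vertex 5 are not connected in the tree.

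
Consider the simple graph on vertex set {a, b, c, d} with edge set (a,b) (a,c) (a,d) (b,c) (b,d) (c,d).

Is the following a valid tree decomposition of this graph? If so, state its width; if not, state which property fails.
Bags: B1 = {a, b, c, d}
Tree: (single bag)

Vertex coverage: the bags together contain {a, b, c, d}, the full vertex set. Edge coverage: each edge of G has both endpoints in at least one bag. Running intersection: for every vertex, the bags containing it form a connected subtree. All three properties hold, so this is a valid tree decomposition of width max|bag| − 1 = 3, and hence tw(G) ≤ 3.

Yes; width 3.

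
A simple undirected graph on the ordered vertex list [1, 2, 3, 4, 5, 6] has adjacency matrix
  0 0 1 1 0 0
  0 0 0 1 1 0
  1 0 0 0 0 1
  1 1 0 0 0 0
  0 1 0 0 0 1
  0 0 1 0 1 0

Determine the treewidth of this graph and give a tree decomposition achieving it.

Treewidth 2.
Bags: B1 = {2, 5, 6}  B2 = {2, 3, 6}  B3 = {1, 2, 3}  B4 = {1, 2, 4}
Tree: B1–B2, B2–B3, B3–B4

Each bag holds 3 vertices, so the decomposition has width 2, which upper-bounds the treewidth. For the lower bound, G contains the cycle 2–5–6–3–1–4–2, so G is not a forest; only forests have treewidth ≤ 1, hence tw(G) ≥ 2. Combining the bounds, tw(G) = 2.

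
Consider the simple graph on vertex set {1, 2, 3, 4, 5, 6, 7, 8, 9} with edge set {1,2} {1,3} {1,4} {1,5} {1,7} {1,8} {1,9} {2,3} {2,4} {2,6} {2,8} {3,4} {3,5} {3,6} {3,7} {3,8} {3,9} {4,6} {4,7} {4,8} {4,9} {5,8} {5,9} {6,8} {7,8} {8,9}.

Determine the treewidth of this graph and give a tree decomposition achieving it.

The largest bag has 5 vertices, giving width 4; this decomposition certifies tw(G) ≤ 4. For the lower bound, the 5 vertices {1, 3, 4, 8, 9} are pairwise adjacent, and any tree decomposition puts a clique entirely inside one bag — forcing width ≥ 4. Combining the bounds, tw(G) = 4.

Treewidth 4.
One optimal decomposition is:
Bags: B1 = {1, 2, 3, 4, 8}  B2 = {2, 3, 4, 6, 8}  B3 = {1, 3, 4, 8, 9}  B4 = {1, 3, 5, 8, 9}  B5 = {1, 3, 4, 7, 8}
Tree: B1–B2, B1–B3, B3–B4, B1–B5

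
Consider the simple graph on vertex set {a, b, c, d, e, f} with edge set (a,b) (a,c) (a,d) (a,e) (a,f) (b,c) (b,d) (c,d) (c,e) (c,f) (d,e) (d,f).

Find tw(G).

A width-3 tree decomposition is:
Bags: B1 = {a, b, c, d}  B2 = {a, c, d, f}  B3 = {a, c, d, e}
Tree: B1–B2, B2–B3
Every bag has size at most 4, so the width is 4 − 1 = 3 and tw(G) ≤ 3. Conversely, {a, c, d, e} is a clique of size 4, and the vertices of any clique must share a bag in every tree decomposition; so some bag has ≥ 4 vertices and tw(G) ≥ 3. Hence tw(G) = 3 exactly.

3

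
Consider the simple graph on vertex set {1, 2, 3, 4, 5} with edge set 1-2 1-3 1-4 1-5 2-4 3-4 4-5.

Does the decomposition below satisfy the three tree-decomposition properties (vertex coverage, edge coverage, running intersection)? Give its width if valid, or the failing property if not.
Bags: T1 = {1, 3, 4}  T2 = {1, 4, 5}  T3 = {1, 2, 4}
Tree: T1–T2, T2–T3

Yes; width 2.

Every vertex of G appears in some bag (union = {1, 2, 3, 4, 5}); every edge is covered by a bag; and for each vertex v the set of bags containing v is connected in the bag tree. The decomposition is therefore valid. The largest bag has 3 vertices, so the width is 2.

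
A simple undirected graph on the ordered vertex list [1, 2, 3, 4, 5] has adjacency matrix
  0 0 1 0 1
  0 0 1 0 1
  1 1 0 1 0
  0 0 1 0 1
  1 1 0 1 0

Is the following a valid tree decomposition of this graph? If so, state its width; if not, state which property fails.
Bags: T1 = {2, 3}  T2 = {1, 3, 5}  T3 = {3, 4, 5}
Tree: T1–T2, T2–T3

A tree decomposition must satisfy three properties: every vertex lies in some bag; for every edge, both endpoints lie together in some bag; and for every vertex, the bags containing it form a connected subtree. Here edge (5,2) lies in no bag, so the decomposition is invalid.

No — edge (5,2) lies in no bag.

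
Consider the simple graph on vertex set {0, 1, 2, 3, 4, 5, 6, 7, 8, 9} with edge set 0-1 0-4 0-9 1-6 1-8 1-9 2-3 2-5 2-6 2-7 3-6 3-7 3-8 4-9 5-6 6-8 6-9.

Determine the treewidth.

A width-2 tree decomposition is:
Bags: B1 = {1, 6, 9}  B2 = {1, 6, 8}  B3 = {3, 6, 8}  B4 = {2, 3, 6}  B5 = {0, 1, 9}  B6 = {2, 3, 7}  B7 = {0, 4, 9}  B8 = {2, 5, 6}
Tree: B1–B2, B2–B3, B3–B4, B1–B5, B4–B6, B5–B7, B4–B8
Each bag holds 3 vertices, so the decomposition has width 2, which upper-bounds the treewidth. Conversely, {0, 1, 9} is a clique of size 3, and the vertices of any clique must share a bag in every tree decomposition; so some bag has ≥ 3 vertices and tw(G) ≥ 2. Hence tw(G) = 2 exactly.

2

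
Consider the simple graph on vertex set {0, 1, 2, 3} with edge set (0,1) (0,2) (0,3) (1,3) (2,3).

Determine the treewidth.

A width-2 tree decomposition is:
Bags: B1 = {0, 1, 3}  B2 = {0, 2, 3}
Tree: B1–B2
Every bag has size at most 3, so the width is 3 − 1 = 2 and tw(G) ≤ 2. For the lower bound, the 3 vertices {0, 1, 3} are pairwise adjacent, and any tree decomposition puts a clique entirely inside one bag — forcing width ≥ 2. The upper and lower bounds meet at 2, so that is the treewidth.

2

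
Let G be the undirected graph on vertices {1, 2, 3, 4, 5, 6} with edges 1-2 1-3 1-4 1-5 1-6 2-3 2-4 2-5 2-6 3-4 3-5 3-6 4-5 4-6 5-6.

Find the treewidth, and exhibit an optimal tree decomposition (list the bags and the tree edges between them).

Treewidth 5.
One optimal decomposition is:
Bags: B1 = {1, 2, 3, 4, 5, 6}
Tree: (single bag)

A single bag containing all 6 vertices is trivially a valid decomposition of width 5. Conversely, {1, 2, 3, 4, 5, 6} is a clique of size 6, and the vertices of any clique must share a bag in every tree decomposition; so some bag has ≥ 6 vertices and tw(G) ≥ 5. Hence tw(G) = 5 exactly.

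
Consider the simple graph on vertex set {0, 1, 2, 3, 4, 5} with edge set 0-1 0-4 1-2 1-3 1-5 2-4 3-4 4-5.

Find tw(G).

2

A width-2 tree decomposition is:
Bags: B1 = {1, 3, 4}  B2 = {1, 4, 5}  B3 = {0, 1, 4}  B4 = {1, 2, 4}
Tree: B1–B2, B2–B3, B3–B4
Every bag has size at most 3, so the width is 3 − 1 = 2 and tw(G) ≤ 2. Since 3–4–5–1–3 is a cycle in G, G is not acyclic. Forests are exactly the graphs of treewidth ≤ 1, so tw(G) ≥ 2. Hence tw(G) = 2 exactly.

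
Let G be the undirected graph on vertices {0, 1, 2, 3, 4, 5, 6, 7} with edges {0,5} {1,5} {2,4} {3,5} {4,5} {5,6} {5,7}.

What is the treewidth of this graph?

A width-1 tree decomposition is:
Bags: B1 = {5, 6}  B2 = {5, 7}  B3 = {4, 5}  B4 = {0, 5}  B5 = {2, 4}  B6 = {3, 5}  B7 = {1, 5}
Tree: B1–B2, B2–B3, B3–B4, B3–B5, B3–B6, B3–B7
Each bag holds 2 vertices, so the decomposition has width 1, which upper-bounds the treewidth. G has an edge, so its treewidth is at least 1. Therefore the treewidth is 1.

1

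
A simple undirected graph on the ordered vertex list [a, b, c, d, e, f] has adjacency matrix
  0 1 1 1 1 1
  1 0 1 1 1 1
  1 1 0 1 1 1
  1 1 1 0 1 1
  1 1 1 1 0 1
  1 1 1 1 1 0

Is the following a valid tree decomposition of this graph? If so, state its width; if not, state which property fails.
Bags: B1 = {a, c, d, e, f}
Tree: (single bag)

No — vertex b appears in no bag.

A tree decomposition must satisfy three properties: every vertex lies in some bag; for every edge, both endpoints lie together in some bag; and for every vertex, the bags containing it form a connected subtree. Here vertex b appears in no bag, so the decomposition is invalid.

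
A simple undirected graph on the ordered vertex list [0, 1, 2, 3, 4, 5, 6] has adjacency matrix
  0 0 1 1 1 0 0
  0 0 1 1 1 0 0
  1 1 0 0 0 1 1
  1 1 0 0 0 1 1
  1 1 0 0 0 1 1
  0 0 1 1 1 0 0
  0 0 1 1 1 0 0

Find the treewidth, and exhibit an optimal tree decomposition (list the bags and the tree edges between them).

Treewidth 3.
One such decomposition:
Bags: B1 = {2, 3, 4, 5}  B2 = {0, 2, 3, 4}  B3 = {1, 2, 3, 4}  B4 = {2, 3, 4, 6}
Tree: B1–B2, B2–B3, B3–B4

Each bag holds 4 vertices, so the decomposition has width 3, which upper-bounds the treewidth. For the lower bound: the 4 vertex sets {3,5}, {0,2}, {4}, {1} are disjoint, each induces a connected subgraph, and every pair is joined by at least one edge of G. Contracting each set to a single vertex therefore yields K_{4} as a minor, and since treewidth is minor-monotone, tw(G) ≥ tw(K_{4}) = 3. Hence tw(G) = 3 exactly.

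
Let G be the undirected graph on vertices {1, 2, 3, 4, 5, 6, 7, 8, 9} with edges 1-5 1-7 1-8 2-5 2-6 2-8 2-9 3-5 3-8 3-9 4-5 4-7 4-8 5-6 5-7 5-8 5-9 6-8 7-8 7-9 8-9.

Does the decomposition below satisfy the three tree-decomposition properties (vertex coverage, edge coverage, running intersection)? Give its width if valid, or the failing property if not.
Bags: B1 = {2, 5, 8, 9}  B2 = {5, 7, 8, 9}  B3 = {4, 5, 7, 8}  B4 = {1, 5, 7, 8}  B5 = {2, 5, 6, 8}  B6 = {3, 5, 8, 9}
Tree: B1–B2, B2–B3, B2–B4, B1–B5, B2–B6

Every vertex of G appears in some bag (union = {1, 2, 3, 4, 5, 6, 7, 8, 9}); every edge is covered by a bag; and for each vertex v the set of bags containing v is connected in the bag tree. The decomposition is therefore valid. The largest bag has 4 vertices, so the width is 3.

Yes; width 3.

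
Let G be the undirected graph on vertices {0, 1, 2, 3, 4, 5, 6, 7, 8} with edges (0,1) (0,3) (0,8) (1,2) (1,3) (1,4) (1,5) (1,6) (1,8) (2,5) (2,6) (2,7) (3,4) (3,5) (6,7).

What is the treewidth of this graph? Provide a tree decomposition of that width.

Treewidth 2.
One such decomposition:
Bags: B1 = {1, 2, 5}  B2 = {1, 3, 5}  B3 = {1, 3, 4}  B4 = {1, 2, 6}  B5 = {0, 1, 3}  B6 = {0, 1, 8}  B7 = {2, 6, 7}
Tree: B1–B2, B2–B3, B1–B4, B2–B5, B5–B6, B4–B7

Each bag holds 3 vertices, so the decomposition has width 2, which upper-bounds the treewidth. Conversely, {0, 1, 8} is a clique of size 3, and the vertices of any clique must share a bag in every tree decomposition; so some bag has ≥ 3 vertices and tw(G) ≥ 2. Combining the bounds, tw(G) = 2.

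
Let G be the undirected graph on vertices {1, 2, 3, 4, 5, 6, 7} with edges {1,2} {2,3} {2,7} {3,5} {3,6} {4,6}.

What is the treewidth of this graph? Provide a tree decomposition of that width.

Treewidth 1.
One optimal decomposition is:
Bags: B1 = {2, 3}  B2 = {3, 5}  B3 = {3, 6}  B4 = {2, 7}  B5 = {4, 6}  B6 = {1, 2}
Tree: B1–B2, B2–B3, B1–B4, B3–B5, B4–B6

Every bag has size at most 2, so the width is 2 − 1 = 1 and tw(G) ≤ 1. Since G has at least one edge (e.g. 3–2), it is not an edgeless graph, so tw(G) ≥ 1. The upper and lower bounds meet at 1, so that is the treewidth.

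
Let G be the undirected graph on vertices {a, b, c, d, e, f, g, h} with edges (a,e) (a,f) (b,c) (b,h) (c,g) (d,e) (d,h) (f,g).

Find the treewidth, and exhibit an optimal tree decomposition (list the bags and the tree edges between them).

Treewidth 2.
Bags: B1 = {a, d, e}  B2 = {a, d, h}  B3 = {a, b, h}  B4 = {a, b, c}  B5 = {a, c, g}  B6 = {a, f, g}
Tree: B1–B2, B2–B3, B3–B4, B4–B5, B5–B6

Every bag has size at most 3, so the width is 3 − 1 = 2 and tw(G) ≤ 2. The edges a–e–d–h–b–c–g–f–a form a cycle, so G is not a tree and its treewidth is at least 2. The upper and lower bounds meet at 2, so that is the treewidth.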